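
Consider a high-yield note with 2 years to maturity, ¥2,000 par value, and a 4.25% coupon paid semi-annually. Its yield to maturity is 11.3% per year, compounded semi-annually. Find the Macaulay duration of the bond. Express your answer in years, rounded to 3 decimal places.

Periodic yield y = 0.0565. Discount each cash flow and weight by its period:
  t   CF        PV=CF/(1+0.0565)^t    t·PV
  1        42.50        40.2272        40.2272
  2        42.50        38.0759        76.1518
  3        42.50        36.0396       108.1189
  4     2,042.50     1,639.3967     6,557.5868
  Σ                  1,753.7394     6,782.0847
Price P = Σ PV = 1,753.7394.
Macaulay duration = Σ(t·PV) / P = 6,782.0847 / 1,753.7394 = 3.86721 half-year periods.
In years: 3.86721 / 2 = 1.93361 years.

1.934 years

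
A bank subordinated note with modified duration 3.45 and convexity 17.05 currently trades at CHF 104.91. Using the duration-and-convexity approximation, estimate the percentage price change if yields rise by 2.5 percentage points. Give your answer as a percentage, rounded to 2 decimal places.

Duration effect: -D_mod·Δy = -3.45 × (+0.025) = -0.086250
Convexity effect: ½·C·(Δy)² = 0.5 × 17.05 × (0.025)² = +0.005328125
ΔP/P ≈ -0.086250 + 0.005328125 = -0.080921875
= -8.0921875%.

-8.09%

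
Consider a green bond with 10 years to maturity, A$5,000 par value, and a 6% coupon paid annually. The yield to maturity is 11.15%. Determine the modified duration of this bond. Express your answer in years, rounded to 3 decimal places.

Periodic yield y = 0.1115. First find Macaulay duration:
  t   CF        PV=CF/(1+0.1115)^t    t·PV
  1       300.00       269.9055       269.9055
  2       300.00       242.8300       485.6600
  3       300.00       218.4705       655.4116
  4       300.00       196.5547       786.2187
  5       300.00       176.8373       884.1866
  6       300.00       159.0979       954.5874
  7       300.00       143.1380     1,001.9661
  8       300.00       128.7791     1,030.2331
  9       300.00       115.8607     1,042.7461
  10    5,300.00     1,841.5402    18,415.4018
  Σ                  3,493.0140    25,526.3169
P = 3,493.0140; Macaulay duration = 25,526.3169 / 3,493.0140 = 7.30782 years.
Modified duration = D_Mac / (1 + y) = 7.30782 / 1.1115 = 6.57474 years.

6.575 years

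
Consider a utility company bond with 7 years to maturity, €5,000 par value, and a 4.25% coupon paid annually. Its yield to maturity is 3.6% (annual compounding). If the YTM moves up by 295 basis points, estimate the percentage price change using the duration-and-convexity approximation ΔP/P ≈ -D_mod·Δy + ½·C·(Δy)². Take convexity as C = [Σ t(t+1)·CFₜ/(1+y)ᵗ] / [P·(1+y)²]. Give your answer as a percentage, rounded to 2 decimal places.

With y = 0.036:
  t   CF        PV=CF/(1+0.036)^t    t·PV        t(t+1)·PV
  1       212.50       205.1158       205.1158         410.2317
  2       212.50       197.9883       395.9765       1,187.9295
  3       212.50       191.1084       573.3251       2,293.3002
  4       212.50       184.4675       737.8701       3,689.3504
  5       212.50       178.0575       890.2873       5,341.7236
  6       212.50       171.8701     1,031.2208       7,218.5454
  7     5,212.50     4,069.3756    28,485.6294     227,885.0354
  Σ                  5,197.9832    32,319.4249     248,026.1162
P = 5,197.9832; D_Mac = 6.21769 yrs; D_mod = 6.00163 yrs; C = 44.45729.
Duration effect: -6.00163 × (+0.0295) = -0.177048
Convexity effect: 0.5 × 44.45729 × (0.0295)² = +0.0193445
ΔP/P ≈ -0.177048 + 0.0193445 = -0.157704 = -15.7704%.

-15.77%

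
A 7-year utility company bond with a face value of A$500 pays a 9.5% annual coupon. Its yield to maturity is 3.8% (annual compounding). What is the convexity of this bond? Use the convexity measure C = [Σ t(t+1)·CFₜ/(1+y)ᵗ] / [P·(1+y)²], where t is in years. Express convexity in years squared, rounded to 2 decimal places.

With y = 0.038:
  t   CF        PV=CF/(1+0.038)^t    t·PV        t(t+1)·PV
  1        47.50        45.7611        45.7611          91.5222
  2        47.50        44.0858        88.1716         264.5149
  3        47.50        42.4719       127.4157         509.6626
  4        47.50        40.9170       163.6682         818.3408
  5        47.50        39.4191       197.0956       1,182.5734
  6        47.50        37.9760       227.8561       1,594.9930
  7       547.50       421.6991     2,951.8935      23,615.1482
  Σ                    672.3300     3,801.8618      28,076.7551
P = 672.3300.
Convexity = Σ t(t+1)·PV / [P·(1+y)²] = 28,076.7551 / (672.3300 × 1.077444) = 38.75874.

38.76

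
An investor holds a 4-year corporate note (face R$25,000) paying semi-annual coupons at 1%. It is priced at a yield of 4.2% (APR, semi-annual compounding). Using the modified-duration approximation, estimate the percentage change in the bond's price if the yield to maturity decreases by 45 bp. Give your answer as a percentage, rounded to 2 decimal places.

+1.73%

Periodic yield y = 0.021. Modified duration first:
  t   CF        PV=CF/(1+0.021)^t    t·PV
  1       125.00       122.4290       122.4290
  2       125.00       119.9109       239.8217
  3       125.00       117.4445       352.3336
  4       125.00       115.0289       460.1157
  5       125.00       112.6630       563.3150
  6       125.00       110.3457       662.0744
  7       125.00       108.0761       756.5330
  8    25,125.00    21,276.4974   170,211.9788
  Σ                 22,082.3955   173,368.6012
P = 22,082.3955; D_Mac = 7.85099 half-year periods = 3.92549 yrs; D_mod = 3.92549/(1+0.021) = 3.84475 yrs.
ΔP/P ≈ -D_mod · Δy = -3.84475 × (-0.0045) = +0.017301 = +1.7301%.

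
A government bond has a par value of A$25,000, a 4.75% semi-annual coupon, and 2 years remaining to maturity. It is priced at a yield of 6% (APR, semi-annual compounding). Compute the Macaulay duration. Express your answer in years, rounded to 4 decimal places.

Periodic yield y = 0.03. Discount each cash flow and weight by its period:
  t   CF        PV=CF/(1+0.03)^t    t·PV
  1       593.75       576.4563       576.4563
  2       593.75       559.6663     1,119.3326
  3       593.75       543.3654     1,630.0961
  4    25,593.75    22,739.7154    90,958.8615
  Σ                 24,419.2034    94,284.7466
Price P = Σ PV = 24,419.2034.
Macaulay duration = Σ(t·PV) / P = 94,284.7466 / 24,419.2034 = 3.86109 half-year periods.
In years: 3.86109 / 2 = 1.93055 years.

1.9305 years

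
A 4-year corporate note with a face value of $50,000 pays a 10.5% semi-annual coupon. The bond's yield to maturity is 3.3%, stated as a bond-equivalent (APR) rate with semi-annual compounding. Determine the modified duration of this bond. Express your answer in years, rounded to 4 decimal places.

3.3918 years

Periodic yield y = 0.0165. First find Macaulay duration:
  t   CF        PV=CF/(1+0.0165)^t    t·PV
  1     2,625.00     2,582.3906     2,582.3906
  2     2,625.00     2,540.4728     5,080.9455
  3     2,625.00     2,499.2354     7,497.7061
  4     2,625.00     2,458.6674     9,834.6694
  5     2,625.00     2,418.7579    12,093.7893
  6     2,625.00     2,379.4962    14,276.9770
  7     2,625.00     2,340.8718    16,386.1025
  8    52,625.00    46,167.1478   369,337.1827
  Σ                 63,387.0397   437,089.7631
P = 63,387.0397; Macaulay duration = 437,089.7631 / 63,387.0397 = 6.89557 half-year periods = 3.44778 years.
Modified duration = D_Mac / (1 + y) = 3.44778 / 1.0165 = 3.39182 years.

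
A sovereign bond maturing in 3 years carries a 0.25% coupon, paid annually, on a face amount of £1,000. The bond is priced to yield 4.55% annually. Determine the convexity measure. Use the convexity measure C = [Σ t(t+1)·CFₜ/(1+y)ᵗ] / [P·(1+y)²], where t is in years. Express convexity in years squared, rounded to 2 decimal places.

10.94

With y = 0.0455:
  t   CF        PV=CF/(1+0.0455)^t    t·PV        t(t+1)·PV
  1         2.50         2.3912         2.3912           4.7824
  2         2.50         2.2871         4.5743          13.7228
  3     1,002.50       877.2276     2,631.6827      10,526.7308
  Σ                    881.9059     2,638.6482      10,545.2360
P = 881.9059.
Convexity = Σ t(t+1)·PV / [P·(1+y)²] = 10,545.2360 / (881.9059 × 1.093070) = 10.93921.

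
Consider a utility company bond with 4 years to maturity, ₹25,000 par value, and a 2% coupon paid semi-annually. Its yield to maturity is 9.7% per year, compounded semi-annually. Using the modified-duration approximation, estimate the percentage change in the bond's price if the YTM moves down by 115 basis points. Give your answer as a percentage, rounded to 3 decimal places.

Periodic yield y = 0.0485. Modified duration first:
  t   CF        PV=CF/(1+0.0485)^t    t·PV
  1       250.00       238.4359       238.4359
  2       250.00       227.4066       454.8133
  3       250.00       216.8876       650.6628
  4       250.00       206.8551       827.4205
  5       250.00       197.2867       986.4336
  6       250.00       188.1609     1,128.9654
  7       250.00       179.4572     1,256.2006
  8    25,250.00    17,286.7720   138,294.1760
  Σ                 18,741.2621   143,837.1080
P = 18,741.2621; D_Mac = 7.67489 half-year periods = 3.83744 yrs; D_mod = 3.83744/(1+0.0485) = 3.65994 yrs.
ΔP/P ≈ -D_mod · Δy = -3.65994 × (-0.0115) = +0.042089 = +4.2089%.

+4.209%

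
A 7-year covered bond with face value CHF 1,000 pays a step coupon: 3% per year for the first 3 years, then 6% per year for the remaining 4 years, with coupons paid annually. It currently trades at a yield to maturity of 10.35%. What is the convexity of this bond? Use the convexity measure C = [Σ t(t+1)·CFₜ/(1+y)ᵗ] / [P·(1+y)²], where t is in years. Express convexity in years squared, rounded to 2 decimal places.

38.47

With y = 0.1035:
  t   CF        PV=CF/(1+0.1035)^t    t·PV        t(t+1)·PV
  1        30.00        27.1862        27.1862          54.3725
  2        30.00        24.6364        49.2727         147.8182
  3        30.00        22.3257        66.9770         267.9079
  4        60.00        40.4634       161.8534         809.2671
  5        60.00        36.6682       183.3410       1,100.0459
  6        60.00        33.2290       199.3740       1,395.6179
  7     1,060.00       531.9851     3,723.8960      29,791.1679
  Σ                    716.4939     4,411.9003      33,566.1973
P = 716.4939.
Convexity = Σ t(t+1)·PV / [P·(1+y)²] = 33,566.1973 / (716.4939 × 1.217712) = 38.47202.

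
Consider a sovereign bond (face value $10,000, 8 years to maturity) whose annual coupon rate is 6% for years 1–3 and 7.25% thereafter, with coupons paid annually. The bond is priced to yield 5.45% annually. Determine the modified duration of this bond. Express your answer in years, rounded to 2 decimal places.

6.24 years

Periodic yield y = 0.0545. First find Macaulay duration:
  t   CF        PV=CF/(1+0.0545)^t    t·PV
  1       600.00       568.9900       568.9900
  2       600.00       539.5828     1,079.1656
  3       600.00       511.6954     1,535.0861
  4       725.00       586.3429     2,345.3716
  5       725.00       556.0388     2,780.1939
  6       725.00       527.3009     3,163.8053
  7       725.00       500.0483     3,500.3378
  8    10,725.00     7,014.9508    56,119.6063
  Σ                 10,804.9498    71,092.5567
P = 10,804.9498; Macaulay duration = 71,092.5567 / 10,804.9498 = 6.57963 years.
Modified duration = D_Mac / (1 + y) = 6.57963 / 1.0545 = 6.23957 years.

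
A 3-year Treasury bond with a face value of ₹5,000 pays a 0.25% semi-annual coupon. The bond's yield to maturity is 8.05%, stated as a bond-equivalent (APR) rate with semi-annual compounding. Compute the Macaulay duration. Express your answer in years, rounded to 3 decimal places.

2.989 years

Periodic yield y = 0.04025. Discount each cash flow and weight by its period:
  t   CF        PV=CF/(1+0.04025)^t    t·PV
  1         6.25         6.0082         6.0082
  2         6.25         5.7757        11.5514
  3         6.25         5.5522        16.6567
  4         6.25         5.3374        21.3496
  5         6.25         5.1309        25.6544
  6     5,006.25     3,950.8104    23,704.8623
  Σ                  3,978.6147    23,786.0825
Price P = Σ PV = 3,978.6147.
Macaulay duration = Σ(t·PV) / P = 23,786.0825 / 3,978.6147 = 5.97848 half-year periods.
In years: 5.97848 / 2 = 2.98924 years.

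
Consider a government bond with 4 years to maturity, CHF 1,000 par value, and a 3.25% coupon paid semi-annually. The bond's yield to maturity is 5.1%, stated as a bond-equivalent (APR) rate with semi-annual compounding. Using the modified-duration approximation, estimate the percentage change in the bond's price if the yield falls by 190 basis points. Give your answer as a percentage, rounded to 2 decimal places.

Periodic yield y = 0.0255. Modified duration first:
  t   CF        PV=CF/(1+0.0255)^t    t·PV
  1        16.25        15.8459        15.8459
  2        16.25        15.4519        30.9038
  3        16.25        15.0677        45.2030
  4        16.25        14.6930        58.7720
  5        16.25        14.3277        71.6383
  6        16.25        13.9714        83.8283
  7        16.25        13.6240        95.3678
  8     1,016.25       830.8359     6,646.6870
  Σ                    933.8174     7,048.2462
P = 933.8174; D_Mac = 7.54778 half-year periods = 3.77389 yrs; D_mod = 3.77389/(1+0.0255) = 3.68005 yrs.
ΔP/P ≈ -D_mod · Δy = -3.68005 × (-0.019) = +0.069921 = +6.9921%.

+6.99%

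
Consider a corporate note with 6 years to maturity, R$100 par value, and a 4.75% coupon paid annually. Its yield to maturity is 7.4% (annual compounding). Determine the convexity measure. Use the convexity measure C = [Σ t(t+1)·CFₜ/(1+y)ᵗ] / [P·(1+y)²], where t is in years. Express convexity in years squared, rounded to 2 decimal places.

30.88

With y = 0.074:
  t   CF        PV=CF/(1+0.074)^t    t·PV        t(t+1)·PV
  1         4.75         4.4227         4.4227           8.8454
  2         4.75         4.1180         8.2360          24.7079
  3         4.75         3.8343        11.5028          46.0110
  4         4.75         3.5701        14.2803          71.4014
  5         4.75         3.3241        16.6204          99.7226
  6       104.75        68.2540       409.5242       2,866.6696
  Σ                     87.5232       464.5864       3,117.3579
P = 87.5232.
Convexity = Σ t(t+1)·PV / [P·(1+y)²] = 3,117.3579 / (87.5232 × 1.153476) = 30.87843.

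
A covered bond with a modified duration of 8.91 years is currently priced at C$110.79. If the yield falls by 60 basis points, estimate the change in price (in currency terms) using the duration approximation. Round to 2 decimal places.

+C$5.92

Duration approximation: ΔP/P ≈ -D_mod · Δy = -8.91 × (-0.006) = +0.053460.
ΔP ≈ 110.79 × (+0.053460) = +5.9228334.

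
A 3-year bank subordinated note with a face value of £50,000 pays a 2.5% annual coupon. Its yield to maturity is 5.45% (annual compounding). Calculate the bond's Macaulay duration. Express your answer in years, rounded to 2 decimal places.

2.92 years

Periodic yield y = 0.0545. Discount each cash flow and weight by its year:
  t   CF        PV=CF/(1+0.0545)^t    t·PV
  1     1,250.00     1,185.3959     1,185.3959
  2     1,250.00     1,124.1308     2,248.2616
  3    51,250.00    43,707.3139   131,121.9418
  Σ                 46,016.8407   134,555.5993
Price P = Σ PV = 46,016.8407.
Macaulay duration = Σ(t·PV) / P = 134,555.5993 / 46,016.8407 = 2.92405 years.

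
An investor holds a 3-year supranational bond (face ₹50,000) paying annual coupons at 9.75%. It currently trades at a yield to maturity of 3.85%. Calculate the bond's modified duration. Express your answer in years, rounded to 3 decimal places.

2.659 years

Periodic yield y = 0.0385. First find Macaulay duration:
  t   CF        PV=CF/(1+0.0385)^t    t·PV
  1     4,875.00     4,694.2706     4,694.2706
  2     4,875.00     4,520.2413     9,040.4826
  3    54,875.00    48,995.3688   146,986.1063
  Σ                 58,209.8806   160,720.8594
P = 58,209.8806; Macaulay duration = 160,720.8594 / 58,209.8806 = 2.76106 years.
Modified duration = D_Mac / (1 + y) = 2.76106 / 1.0385 = 2.65870 years.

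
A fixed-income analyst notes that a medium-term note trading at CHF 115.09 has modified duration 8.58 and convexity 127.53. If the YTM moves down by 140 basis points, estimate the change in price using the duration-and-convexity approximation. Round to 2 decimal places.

+CHF 15.26

Duration effect: -D_mod·Δy = -8.58 × (-0.014) = +0.120120
Convexity effect: ½·C·(Δy)² = 0.5 × 127.53 × (-0.014)² = +0.01249794
ΔP/P ≈ +0.120120 + 0.01249794 = +0.13261794
ΔP ≈ 115.09 × (+0.13261794) = +15.2629987146.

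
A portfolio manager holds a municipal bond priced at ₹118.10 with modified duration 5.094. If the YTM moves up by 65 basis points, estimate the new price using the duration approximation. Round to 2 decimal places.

Duration approximation: ΔP/P ≈ -D_mod · Δy = -5.094 × (+0.0065) = -0.033111.
New price ≈ 118.10 × (1 - 0.033111) = 114.1895909.

₹114.19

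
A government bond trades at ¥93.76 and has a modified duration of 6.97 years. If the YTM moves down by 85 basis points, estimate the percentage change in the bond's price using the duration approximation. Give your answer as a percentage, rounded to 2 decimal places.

Duration approximation: ΔP/P ≈ -D_mod · Δy = -6.97 × (-0.0085) = +0.059245.
As a percentage: +5.9245%.

+5.92%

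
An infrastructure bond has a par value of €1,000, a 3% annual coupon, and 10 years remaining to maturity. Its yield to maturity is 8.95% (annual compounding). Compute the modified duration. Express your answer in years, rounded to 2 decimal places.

Periodic yield y = 0.0895. First find Macaulay duration:
  t   CF        PV=CF/(1+0.0895)^t    t·PV
  1        30.00        27.5356        27.5356
  2        30.00        25.2736        50.5472
  3        30.00        23.1974        69.5922
  4        30.00        21.2918        85.1672
  5        30.00        19.5427        97.7136
  6        30.00        17.9373       107.6240
  7        30.00        16.4638       115.2467
  8        30.00        15.1114       120.8908
  9        30.00        13.8700       124.8299
  10    1,030.00       437.0840     4,370.8397
  Σ                    617.3075     5,169.9869
P = 617.3075; Macaulay duration = 5,169.9869 / 617.3075 = 8.37506 years.
Modified duration = D_Mac / (1 + y) = 8.37506 / 1.0895 = 7.68707 years.

7.69 years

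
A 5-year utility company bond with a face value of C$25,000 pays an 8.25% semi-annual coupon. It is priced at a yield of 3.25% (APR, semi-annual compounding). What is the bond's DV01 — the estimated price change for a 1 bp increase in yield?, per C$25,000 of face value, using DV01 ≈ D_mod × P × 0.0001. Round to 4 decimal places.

Periodic yield y = 0.01625.
  t   CF        PV=CF/(1+0.01625)^t    t·PV
  1     1,031.25     1,014.7601     1,014.7601
  2     1,031.25       998.5340     1,997.0679
  3     1,031.25       982.5673     2,947.7018
  4     1,031.25       966.8558     3,867.4234
  5     1,031.25       951.3957     4,756.9783
  6     1,031.25       936.1827     5,617.0962
  7     1,031.25       921.2130     6,448.4909
  8     1,031.25       906.4826     7,251.8611
  9     1,031.25       891.9878     8,027.8906
  10   26,031.25    22,155.9021   221,559.0208
  Σ                 30,725.8811   263,488.2911
P = 30,725.8811; D_Mac = 8.57545 half-year periods = 4.28773 yrs; D_mod = 4.21916 yrs.
DV01 ≈ 4.21916 × 30,725.8811 × 0.0001 = 12.963754.

C$12.9638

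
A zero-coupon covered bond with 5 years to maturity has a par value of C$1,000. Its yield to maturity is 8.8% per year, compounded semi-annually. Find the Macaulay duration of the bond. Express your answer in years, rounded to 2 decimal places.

A zero-coupon bond has a single cash flow at maturity, so its Macaulay duration equals its maturity: 5 years.
(Equivalently: 10 semi-annual periods ÷ 2 = 5 years.)

5.00 years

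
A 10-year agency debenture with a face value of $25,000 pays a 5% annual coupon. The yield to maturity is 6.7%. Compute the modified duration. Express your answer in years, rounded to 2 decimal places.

7.46 years

Periodic yield y = 0.067. First find Macaulay duration:
  t   CF        PV=CF/(1+0.067)^t    t·PV
  1     1,250.00     1,171.5089     1,171.5089
  2     1,250.00     1,097.9465     2,195.8930
  3     1,250.00     1,029.0033     3,087.0098
  4     1,250.00       964.3892     3,857.5568
  5     1,250.00       903.8324     4,519.1621
  6     1,250.00       847.0782     5,082.4691
  7     1,250.00       793.8877     5,557.2139
  8     1,250.00       744.0372     5,952.2977
  9     1,250.00       697.3170     6,275.8528
  10   26,250.00    13,724.1392   137,241.3917
  Σ                 21,973.1395   174,940.3558
P = 21,973.1395; Macaulay duration = 174,940.3558 / 21,973.1395 = 7.96155 years.
Modified duration = D_Mac / (1 + y) = 7.96155 / 1.067 = 7.46163 years.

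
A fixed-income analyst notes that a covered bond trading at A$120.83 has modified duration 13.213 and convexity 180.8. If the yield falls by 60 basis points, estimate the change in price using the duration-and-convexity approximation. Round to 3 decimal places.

Duration effect: -D_mod·Δy = -13.213 × (-0.006) = +0.079278
Convexity effect: ½·C·(Δy)² = 0.5 × 180.8 × (-0.006)² = +0.0032544
ΔP/P ≈ +0.079278 + 0.0032544 = +0.0825324
ΔP ≈ 120.83 × (+0.0825324) = +9.972389892.

+A$9.972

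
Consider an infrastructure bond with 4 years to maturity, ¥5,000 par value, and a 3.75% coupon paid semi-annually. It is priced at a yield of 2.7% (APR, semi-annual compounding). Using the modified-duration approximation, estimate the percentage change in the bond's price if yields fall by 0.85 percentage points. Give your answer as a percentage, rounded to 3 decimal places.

Periodic yield y = 0.0135. Modified duration first:
  t   CF        PV=CF/(1+0.0135)^t    t·PV
  1        93.75        92.5012        92.5012
  2        93.75        91.2691       182.5382
  3        93.75        90.0534       270.1601
  4        93.75        88.8539       355.4154
  5        93.75        87.6703       438.3515
  6        93.75        86.5025       519.0151
  7        93.75        85.3503       597.4520
  8     5,093.75     4,575.5953    36,604.7621
  Σ                  5,197.7959    39,060.1958
P = 5,197.7959; D_Mac = 7.51476 half-year periods = 3.75738 yrs; D_mod = 3.75738/(1+0.0135) = 3.70733 yrs.
ΔP/P ≈ -D_mod · Δy = -3.70733 × (-0.0085) = +0.031512 = +3.1512%.

+3.151%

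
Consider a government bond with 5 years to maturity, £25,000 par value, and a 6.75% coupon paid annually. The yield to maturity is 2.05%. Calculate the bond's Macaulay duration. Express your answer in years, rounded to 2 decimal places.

Periodic yield y = 0.0205. Discount each cash flow and weight by its year:
  t   CF        PV=CF/(1+0.0205)^t    t·PV
  1     1,687.50     1,653.6012     1,653.6012
  2     1,687.50     1,620.3833     3,240.7666
  3     1,687.50     1,587.8327     4,763.4982
  4     1,687.50     1,555.9361     6,223.7442
  5    26,687.50    24,112.5337   120,562.6684
  Σ                 30,530.2870   136,444.2786
Price P = Σ PV = 30,530.2870.
Macaulay duration = Σ(t·PV) / P = 136,444.2786 / 30,530.2870 = 4.46914 years.

4.47 years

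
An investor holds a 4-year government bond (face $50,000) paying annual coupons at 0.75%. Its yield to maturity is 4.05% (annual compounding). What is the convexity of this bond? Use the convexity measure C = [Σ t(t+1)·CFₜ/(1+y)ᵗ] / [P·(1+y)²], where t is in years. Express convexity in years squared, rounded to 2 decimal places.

18.18

With y = 0.0405:
  t   CF        PV=CF/(1+0.0405)^t    t·PV        t(t+1)·PV
  1       375.00       360.4037       360.4037         720.8073
  2       375.00       346.3754       692.7509       2,078.2527
  3       375.00       332.8933       998.6798       3,994.7192
  4    50,375.00    42,978.0514   171,912.2056     859,561.0280
  Σ                 44,017.7238   173,964.0400     866,354.8072
P = 44,017.7238.
Convexity = Σ t(t+1)·PV / [P·(1+y)²] = 866,354.8072 / (44,017.7238 × 1.082640) = 18.17959.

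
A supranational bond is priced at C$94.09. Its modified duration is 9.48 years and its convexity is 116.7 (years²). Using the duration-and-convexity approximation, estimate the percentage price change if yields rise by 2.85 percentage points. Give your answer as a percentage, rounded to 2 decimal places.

-22.28%

Duration effect: -D_mod·Δy = -9.48 × (+0.0285) = -0.270180
Convexity effect: ½·C·(Δy)² = 0.5 × 116.7 × (0.0285)² = +0.0473947875
ΔP/P ≈ -0.270180 + 0.0473947875 = -0.2227852125
= -22.27852125%.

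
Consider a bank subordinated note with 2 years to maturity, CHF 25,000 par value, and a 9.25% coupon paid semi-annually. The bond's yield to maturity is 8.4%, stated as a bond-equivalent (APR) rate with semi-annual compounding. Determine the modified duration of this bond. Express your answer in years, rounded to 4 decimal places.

Periodic yield y = 0.042. First find Macaulay duration:
  t   CF        PV=CF/(1+0.042)^t    t·PV
  1     1,156.25     1,109.6449     1,109.6449
  2     1,156.25     1,064.9183     2,129.8367
  3     1,156.25     1,021.9946     3,065.9837
  4    26,156.25    22,187.3076    88,749.2303
  Σ                 25,383.8654    95,054.6956
P = 25,383.8654; Macaulay duration = 95,054.6956 / 25,383.8654 = 3.74469 half-year periods = 1.87234 years.
Modified duration = D_Mac / (1 + y) = 1.87234 / 1.042 = 1.79688 years.

1.7969 years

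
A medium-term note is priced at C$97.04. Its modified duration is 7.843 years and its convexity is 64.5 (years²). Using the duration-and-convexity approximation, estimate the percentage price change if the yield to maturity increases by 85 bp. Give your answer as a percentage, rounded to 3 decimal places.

Duration effect: -D_mod·Δy = -7.843 × (+0.0085) = -0.0666655
Convexity effect: ½·C·(Δy)² = 0.5 × 64.5 × (0.0085)² = +0.0023300625
ΔP/P ≈ -0.0666655 + 0.0023300625 = -0.0643354375
= -6.43354375%.

-6.434%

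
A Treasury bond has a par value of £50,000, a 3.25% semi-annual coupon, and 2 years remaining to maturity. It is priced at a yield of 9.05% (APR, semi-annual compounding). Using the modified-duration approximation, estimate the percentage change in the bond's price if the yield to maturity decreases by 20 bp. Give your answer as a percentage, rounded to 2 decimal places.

Periodic yield y = 0.04525. Modified duration first:
  t   CF        PV=CF/(1+0.04525)^t    t·PV
  1       812.50       777.3260       777.3260
  2       812.50       743.6747     1,487.3494
  3       812.50       711.4802     2,134.4407
  4    50,812.50    42,568.6481   170,274.5924
  Σ                 44,801.1291   174,673.7086
P = 44,801.1291; D_Mac = 3.89887 half-year periods = 1.94943 yrs; D_mod = 1.94943/(1+0.04525) = 1.86504 yrs.
ΔP/P ≈ -D_mod · Δy = -1.86504 × (-0.002) = +0.003730 = +0.3730%.

+0.37%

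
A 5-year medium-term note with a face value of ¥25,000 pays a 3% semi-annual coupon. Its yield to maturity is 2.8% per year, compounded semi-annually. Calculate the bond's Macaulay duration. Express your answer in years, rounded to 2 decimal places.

Periodic yield y = 0.014. Discount each cash flow and weight by its period:
  t   CF        PV=CF/(1+0.014)^t    t·PV
  1       375.00       369.8225       369.8225
  2       375.00       364.7165       729.4329
  3       375.00       359.6809     1,079.0428
  4       375.00       354.7149     1,418.8597
  5       375.00       349.8175     1,749.0873
  6       375.00       344.9876     2,069.9258
  7       375.00       340.2245     2,381.5715
  8       375.00       335.5271     2,684.2170
  9       375.00       330.8946     2,978.0514
  10   25,375.00    22,081.3947   220,813.9471
  Σ                 25,231.7808   236,273.9579
Price P = Σ PV = 25,231.7808.
Macaulay duration = Σ(t·PV) / P = 236,273.9579 / 25,231.7808 = 9.36414 half-year periods.
In years: 9.36414 / 2 = 4.68207 years.

4.68 years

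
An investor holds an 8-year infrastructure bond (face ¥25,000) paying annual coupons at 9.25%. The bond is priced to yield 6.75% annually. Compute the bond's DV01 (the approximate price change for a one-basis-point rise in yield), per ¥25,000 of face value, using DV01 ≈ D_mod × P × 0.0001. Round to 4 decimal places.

Periodic yield y = 0.0675.
  t   CF        PV=CF/(1+0.0675)^t    t·PV
  1     2,312.50     2,166.2763     2,166.2763
  2     2,312.50     2,029.2987     4,058.5974
  3     2,312.50     1,900.9824     5,702.9471
  4     2,312.50     1,780.7797     7,123.1190
  5     2,312.50     1,668.1777     8,340.8887
  6     2,312.50     1,562.6958     9,376.1747
  7     2,312.50     1,463.8836    10,247.1854
  8    27,312.50    16,196.3959   129,571.1674
  Σ                 28,768.4902   176,586.3561
P = 28,768.4902; D_Mac = 6.13819 yrs; D_mod = 5.75006 yrs.
DV01 ≈ 5.75006 × 28,768.4902 × 0.0001 = 16.542047.

¥16.5420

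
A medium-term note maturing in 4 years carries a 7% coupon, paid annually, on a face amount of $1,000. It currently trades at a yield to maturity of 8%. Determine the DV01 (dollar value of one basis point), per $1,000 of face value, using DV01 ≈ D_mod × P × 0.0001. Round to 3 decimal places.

$0.324

Periodic yield y = 0.08.
  t   CF        PV=CF/(1+0.08)^t    t·PV
  1        70.00        64.8148        64.8148
  2        70.00        60.0137       120.0274
  3        70.00        55.5683       166.7048
  4     1,070.00       786.4819     3,145.9278
  Σ                    966.8787     3,497.4748
P = 966.8787; D_Mac = 3.61728 yrs; D_mod = 3.34934 yrs.
DV01 ≈ 3.34934 × 966.8787 × 0.0001 = 0.323840.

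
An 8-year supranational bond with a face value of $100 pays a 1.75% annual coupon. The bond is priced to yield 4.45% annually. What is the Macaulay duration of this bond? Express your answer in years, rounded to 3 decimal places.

7.475 years

Periodic yield y = 0.0445. Discount each cash flow and weight by its year:
  t   CF        PV=CF/(1+0.0445)^t    t·PV
  1         1.75         1.6754         1.6754
  2         1.75         1.6041         3.2081
  3         1.75         1.5357         4.6072
  4         1.75         1.4703         5.8812
  5         1.75         1.4077         7.0383
  6         1.75         1.3477         8.0861
  7         1.75         1.2903         9.0319
  8       101.75        71.8235       574.5884
  Σ                     82.1547       614.1165
Price P = Σ PV = 82.1547.
Macaulay duration = Σ(t·PV) / P = 614.1165 / 82.1547 = 7.47513 years.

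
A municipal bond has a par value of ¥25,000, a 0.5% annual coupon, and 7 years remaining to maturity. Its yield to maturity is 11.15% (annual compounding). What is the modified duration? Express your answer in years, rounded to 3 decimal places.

Periodic yield y = 0.1115. First find Macaulay duration:
  t   CF        PV=CF/(1+0.1115)^t    t·PV
  1       125.00       112.4606       112.4606
  2       125.00       101.1792       202.3583
  3       125.00        91.0294       273.0882
  4       125.00        81.8978       327.5911
  5       125.00        73.6822       368.4111
  6       125.00        66.2908       397.7448
  7    25,125.00    11,987.8086    83,914.6604
  Σ                 12,514.3486    85,596.3145
P = 12,514.3486; Macaulay duration = 85,596.3145 / 12,514.3486 = 6.83985 years.
Modified duration = D_Mac / (1 + y) = 6.83985 / 1.1115 = 6.15371 years.

6.154 years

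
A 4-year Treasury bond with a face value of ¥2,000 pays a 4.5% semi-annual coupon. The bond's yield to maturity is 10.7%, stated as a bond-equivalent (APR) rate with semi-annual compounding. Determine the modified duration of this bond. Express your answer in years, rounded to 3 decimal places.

3.477 years

Periodic yield y = 0.0535. First find Macaulay duration:
  t   CF        PV=CF/(1+0.0535)^t    t·PV
  1        45.00        42.7148        42.7148
  2        45.00        40.5456        81.0911
  3        45.00        38.4865       115.4596
  4        45.00        36.5321       146.1283
  5        45.00        34.6769       173.3843
  6        45.00        32.9159       197.4952
  7        45.00        31.2443       218.7101
  8     2,045.00     1,347.7737    10,782.1900
  Σ                  1,604.8897    11,757.1734
P = 1,604.8897; Macaulay duration = 11,757.1734 / 1,604.8897 = 7.32585 half-year periods = 3.66292 years.
Modified duration = D_Mac / (1 + y) = 3.66292 / 1.0535 = 3.47691 years.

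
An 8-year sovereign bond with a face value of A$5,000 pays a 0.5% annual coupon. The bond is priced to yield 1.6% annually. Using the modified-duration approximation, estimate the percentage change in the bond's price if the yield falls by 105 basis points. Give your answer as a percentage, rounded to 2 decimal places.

+8.12%

Periodic yield y = 0.016. Modified duration first:
  t   CF        PV=CF/(1+0.016)^t    t·PV
  1        25.00        24.6063        24.6063
  2        25.00        24.2188        48.4376
  3        25.00        23.8374        71.5122
  4        25.00        23.4620        93.8480
  5        25.00        23.0925       115.4626
  6        25.00        22.7289       136.3732
  7        25.00        22.3709       156.5965
  8     5,025.00     4,425.7452    35,405.9612
  Σ                  4,590.0620    36,052.7977
P = 4,590.0620; D_Mac = 7.85453 yrs; D_mod = 7.85453/(1+0.016) = 7.73084 yrs.
ΔP/P ≈ -D_mod · Δy = -7.73084 × (-0.0105) = +0.081174 = +8.1174%.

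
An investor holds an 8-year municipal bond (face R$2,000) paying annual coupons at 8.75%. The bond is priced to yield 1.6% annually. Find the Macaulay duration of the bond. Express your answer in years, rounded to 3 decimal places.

6.475 years

Periodic yield y = 0.016. Discount each cash flow and weight by its year:
  t   CF        PV=CF/(1+0.016)^t    t·PV
  1       175.00       172.2441       172.2441
  2       175.00       169.5316       339.0632
  3       175.00       166.8618       500.5854
  4       175.00       164.2341       656.9362
  5       175.00       161.6477       808.2385
  6       175.00       159.1021       954.6124
  7       175.00       156.5965     1,096.1756
  8     2,175.00     1,915.6210    15,324.9683
  Σ                  3,065.8388    19,852.8236
Price P = Σ PV = 3,065.8388.
Macaulay duration = Σ(t·PV) / P = 19,852.8236 / 3,065.8388 = 6.47549 years.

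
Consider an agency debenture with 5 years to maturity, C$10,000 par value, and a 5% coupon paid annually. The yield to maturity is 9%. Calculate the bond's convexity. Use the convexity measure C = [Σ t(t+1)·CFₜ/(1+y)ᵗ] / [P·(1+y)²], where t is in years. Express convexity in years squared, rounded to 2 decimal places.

21.92

With y = 0.09:
  t   CF        PV=CF/(1+0.09)^t    t·PV        t(t+1)·PV
  1       500.00       458.7156       458.7156         917.4312
  2       500.00       420.8400       841.6800       2,525.0400
  3       500.00       386.0917     1,158.2752       4,633.1009
  4       500.00       354.2126     1,416.8504       7,084.2521
  5    10,500.00     6,824.2796    34,121.3978     204,728.3867
  Σ                  8,444.1395    37,996.9190     219,888.2108
P = 8,444.1395.
Convexity = Σ t(t+1)·PV / [P·(1+y)²] = 219,888.2108 / (8,444.1395 × 1.188100) = 21.91763.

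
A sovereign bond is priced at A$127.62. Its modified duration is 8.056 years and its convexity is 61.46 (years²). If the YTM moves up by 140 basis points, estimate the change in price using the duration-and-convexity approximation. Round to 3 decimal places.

Duration effect: -D_mod·Δy = -8.056 × (+0.014) = -0.112784
Convexity effect: ½·C·(Δy)² = 0.5 × 61.46 × (0.014)² = +0.00602308
ΔP/P ≈ -0.112784 + 0.00602308 = -0.10676092
ΔP ≈ 127.62 × (-0.10676092) = -13.6248286104.

-A$13.625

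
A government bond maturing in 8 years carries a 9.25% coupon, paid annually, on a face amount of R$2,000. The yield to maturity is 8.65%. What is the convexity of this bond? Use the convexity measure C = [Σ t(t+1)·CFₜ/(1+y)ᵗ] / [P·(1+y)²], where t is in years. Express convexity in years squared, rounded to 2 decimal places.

With y = 0.0865:
  t   CF        PV=CF/(1+0.0865)^t    t·PV        t(t+1)·PV
  1       185.00       170.2715       170.2715         340.5430
  2       185.00       156.7156       313.4312         940.2937
  3       185.00       144.2389       432.7168       1,730.8673
  4       185.00       132.7556       531.0223       2,655.1117
  5       185.00       122.1865       610.9323       3,665.5937
  6       185.00       112.4588       674.7526       4,723.2685
  7       185.00       103.5055       724.5388       5,796.3105
  8     2,185.00     1,125.1582     9,001.2657      81,011.3916
  Σ                  2,067.2907    12,458.9314     100,863.3801
P = 2,067.2907.
Convexity = Σ t(t+1)·PV / [P·(1+y)²] = 100,863.3801 / (2,067.2907 × 1.180482) = 41.33068.

41.33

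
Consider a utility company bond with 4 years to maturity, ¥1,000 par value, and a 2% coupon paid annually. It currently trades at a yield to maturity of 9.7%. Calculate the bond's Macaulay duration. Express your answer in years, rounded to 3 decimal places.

Periodic yield y = 0.097. Discount each cash flow and weight by its year:
  t   CF        PV=CF/(1+0.097)^t    t·PV
  1        20.00        18.2315        18.2315
  2        20.00        16.6195        33.2389
  3        20.00        15.1499        45.4497
  4     1,020.00       704.3259     2,817.3036
  Σ                    754.3268     2,914.2238
Price P = Σ PV = 754.3268.
Macaulay duration = Σ(t·PV) / P = 2,914.2238 / 754.3268 = 3.86334 years.

3.863 years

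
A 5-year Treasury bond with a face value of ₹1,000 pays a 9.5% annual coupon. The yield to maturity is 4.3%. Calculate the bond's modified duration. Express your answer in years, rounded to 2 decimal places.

Periodic yield y = 0.043. First find Macaulay duration:
  t   CF        PV=CF/(1+0.043)^t    t·PV
  1        95.00        91.0834        91.0834
  2        95.00        87.3283       174.6566
  3        95.00        83.7280       251.1840
  4        95.00        80.2761       321.1045
  5     1,095.00       887.1408     4,435.7042
  Σ                  1,229.5567     5,273.7327
P = 1,229.5567; Macaulay duration = 5,273.7327 / 1,229.5567 = 4.28913 years.
Modified duration = D_Mac / (1 + y) = 4.28913 / 1.043 = 4.11230 years.

4.11 years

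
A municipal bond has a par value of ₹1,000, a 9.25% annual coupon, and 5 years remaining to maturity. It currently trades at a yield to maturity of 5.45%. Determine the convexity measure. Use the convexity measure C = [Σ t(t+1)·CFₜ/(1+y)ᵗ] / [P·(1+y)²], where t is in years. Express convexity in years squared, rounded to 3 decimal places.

21.857

With y = 0.0545:
  t   CF        PV=CF/(1+0.0545)^t    t·PV        t(t+1)·PV
  1        92.50        87.7193        87.7193         175.4386
  2        92.50        83.1857       166.3714         499.1141
  3        92.50        78.8864       236.6591         946.6365
  4        92.50        74.8093       299.2371       1,496.1853
  5     1,092.50       837.8929     4,189.4646      25,136.7879
  Σ                  1,162.4935     4,979.4515      28,254.1623
P = 1,162.4935.
Convexity = Σ t(t+1)·PV / [P·(1+y)²] = 28,254.1623 / (1,162.4935 × 1.111970) = 21.85741.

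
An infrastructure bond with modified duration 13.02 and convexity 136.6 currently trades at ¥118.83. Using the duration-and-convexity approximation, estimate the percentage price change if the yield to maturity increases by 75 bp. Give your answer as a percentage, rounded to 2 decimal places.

-9.38%

Duration effect: -D_mod·Δy = -13.02 × (+0.0075) = -0.097650
Convexity effect: ½·C·(Δy)² = 0.5 × 136.6 × (0.0075)² = +0.003841875
ΔP/P ≈ -0.097650 + 0.003841875 = -0.093808125
= -9.3808125%.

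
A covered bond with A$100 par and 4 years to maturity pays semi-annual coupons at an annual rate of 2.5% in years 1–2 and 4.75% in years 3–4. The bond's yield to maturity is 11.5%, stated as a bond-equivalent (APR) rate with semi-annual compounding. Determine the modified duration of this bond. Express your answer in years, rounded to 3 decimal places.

Periodic yield y = 0.0575. First find Macaulay duration:
  t   CF        PV=CF/(1+0.0575)^t    t·PV
  1        1.250         1.1820         1.1820
  2        1.250         1.1178         2.2355
  3        1.250         1.0570         3.1710
  4        1.250         0.9995         3.9981
  5        2.375         1.7958         8.9791
  6        2.375         1.6982        10.1890
  7        2.375         1.6058        11.2408
  8      102.375        65.4562       523.6497
  Σ                     74.9123       564.6453
P = 74.9123; Macaulay duration = 564.6453 / 74.9123 = 7.53741 half-year periods = 3.76871 years.
Modified duration = D_Mac / (1 + y) = 3.76871 / 1.0575 = 3.56379 years.

3.564 years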